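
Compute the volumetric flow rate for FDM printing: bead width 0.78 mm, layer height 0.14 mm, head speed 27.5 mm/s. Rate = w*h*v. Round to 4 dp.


Rate = 0.78 * 0.14 * 27.5 = 3.003 mm^3/s


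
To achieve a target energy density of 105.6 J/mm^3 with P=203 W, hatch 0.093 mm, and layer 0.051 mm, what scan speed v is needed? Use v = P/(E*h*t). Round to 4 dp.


v = 203 / (105.6*0.093*0.051) = 405.3022 mm/s


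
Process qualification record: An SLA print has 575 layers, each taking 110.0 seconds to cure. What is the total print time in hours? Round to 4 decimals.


t = 575 * 110.0 / 3600 = 17.5694 hrs


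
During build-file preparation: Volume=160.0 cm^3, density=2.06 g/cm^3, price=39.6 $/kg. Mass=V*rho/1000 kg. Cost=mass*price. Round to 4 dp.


Mass = 160.0*2.06/1000 = 0.3296 kg
Cost = 0.3296 * 39.6 = 13.0522 $


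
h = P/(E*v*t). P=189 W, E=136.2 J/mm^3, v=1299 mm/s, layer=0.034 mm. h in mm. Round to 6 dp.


h = 189 / (136.2*1299*0.034) = 0.031419 mm


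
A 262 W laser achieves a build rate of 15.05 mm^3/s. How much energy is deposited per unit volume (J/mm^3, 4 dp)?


SE = 262 / 15.05 = 17.4086 J/mm^3


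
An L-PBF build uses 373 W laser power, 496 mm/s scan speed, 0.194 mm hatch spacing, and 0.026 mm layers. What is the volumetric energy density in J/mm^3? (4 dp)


E = 373 / (496*0.194*0.026) = 149.0912 J/mm^3


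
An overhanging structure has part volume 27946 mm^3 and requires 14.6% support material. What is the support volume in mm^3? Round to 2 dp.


V_support = 27946 * 0.146 = 4080.12 mm^3


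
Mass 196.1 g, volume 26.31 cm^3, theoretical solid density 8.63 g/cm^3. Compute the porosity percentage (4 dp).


rho_part = 196.1 / 26.31 = 7.45343976 g/cm^3
Porosity = (1 - 7.45343976/8.63)*100 = 13.6334 %


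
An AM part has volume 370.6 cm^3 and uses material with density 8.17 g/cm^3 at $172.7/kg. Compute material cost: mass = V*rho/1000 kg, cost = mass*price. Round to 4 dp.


Mass = 370.6*8.17/1000 = 3.027802 kg
Cost = 3.027802 * 172.7 = 522.9014 $


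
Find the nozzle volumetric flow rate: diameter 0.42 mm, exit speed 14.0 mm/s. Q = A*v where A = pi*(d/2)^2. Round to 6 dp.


A = pi*(0.42/2)^2 = 0.13854424 mm^2
Q = 0.13854424 * 14.0 = 1.939619 mm^3/s


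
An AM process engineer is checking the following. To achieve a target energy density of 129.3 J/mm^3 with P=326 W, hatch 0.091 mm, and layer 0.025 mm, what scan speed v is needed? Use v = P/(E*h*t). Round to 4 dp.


v = 326 / (129.3*0.091*0.025) = 1108.2498 mm/s


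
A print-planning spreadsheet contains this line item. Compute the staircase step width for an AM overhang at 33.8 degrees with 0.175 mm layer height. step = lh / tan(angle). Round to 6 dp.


step = 0.175 / tan(33.8) = 0.261412 mm


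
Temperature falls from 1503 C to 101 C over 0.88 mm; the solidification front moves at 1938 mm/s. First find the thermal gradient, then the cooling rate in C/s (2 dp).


G = (1503-101)/0.88 = 1593.18181818 C/mm
CR = 1593.18181818 * 1938 = 3087586.36 C/s


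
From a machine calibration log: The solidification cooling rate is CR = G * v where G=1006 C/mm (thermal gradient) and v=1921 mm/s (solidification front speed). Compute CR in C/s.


CR = 1006 * 1921 = 1932526 C/s


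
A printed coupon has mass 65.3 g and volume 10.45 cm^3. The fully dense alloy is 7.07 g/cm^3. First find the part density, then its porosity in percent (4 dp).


rho_part = 65.3 / 10.45 = 6.24880383 g/cm^3
Porosity = (1 - 6.24880383/7.07)*100 = 11.6152 %


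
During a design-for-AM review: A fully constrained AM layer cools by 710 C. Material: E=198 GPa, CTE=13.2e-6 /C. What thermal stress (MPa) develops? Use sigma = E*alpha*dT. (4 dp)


sigma = 198*1000 * 13.2e-6 * 710 = 1855.656 MPa


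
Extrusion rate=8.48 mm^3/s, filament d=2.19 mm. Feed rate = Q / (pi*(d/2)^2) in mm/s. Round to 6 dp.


A = pi*(2.19/2)^2 = 3.766848
v = 8.48 / 3.766848 = 2.251219 mm/s


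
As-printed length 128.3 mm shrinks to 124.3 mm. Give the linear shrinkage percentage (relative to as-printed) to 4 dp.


Shrinkage = ((128.3-124.3)/128.3)*100 = 3.1177 %


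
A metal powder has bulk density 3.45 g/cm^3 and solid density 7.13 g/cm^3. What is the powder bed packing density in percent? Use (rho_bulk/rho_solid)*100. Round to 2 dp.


Packing = (3.45/7.13)*100 = 48.39 %


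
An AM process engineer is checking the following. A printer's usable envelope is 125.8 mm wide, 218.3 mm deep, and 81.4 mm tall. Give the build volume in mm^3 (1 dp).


V = 125.8 * 218.3 * 81.4 = 2235418.2 mm^3


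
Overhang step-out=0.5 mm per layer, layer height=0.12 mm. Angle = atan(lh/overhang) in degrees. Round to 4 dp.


angle = atan(0.12/0.5) = 13.4957 degrees


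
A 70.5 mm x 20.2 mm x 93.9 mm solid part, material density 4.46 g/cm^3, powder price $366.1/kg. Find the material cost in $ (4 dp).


V = 70.5 * 20.2 * 93.9 = 133722.99 mm^3 = 133.72299 cm^3
Mass = 133.72299 * 4.46 / 1000 = 0.59640454 kg
Cost = 0.59640454 * 366.1 = 218.3437 $


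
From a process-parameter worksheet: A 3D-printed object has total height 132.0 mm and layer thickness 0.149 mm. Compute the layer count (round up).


Layers = ceil(132.0/0.149) = 886


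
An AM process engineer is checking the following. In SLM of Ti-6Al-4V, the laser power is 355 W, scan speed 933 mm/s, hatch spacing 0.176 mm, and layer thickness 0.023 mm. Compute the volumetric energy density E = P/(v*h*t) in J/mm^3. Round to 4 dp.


E = 355 / (933*0.176*0.023) = 93.9953 J/mm^3


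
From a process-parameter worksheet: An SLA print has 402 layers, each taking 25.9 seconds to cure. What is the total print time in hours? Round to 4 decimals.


t = 402 * 25.9 / 3600 = 2.8922 hrs


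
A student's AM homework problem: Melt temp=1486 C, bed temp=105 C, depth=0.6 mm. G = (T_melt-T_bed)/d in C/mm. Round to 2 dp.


G = (1486-105)/0.6 = 2301.67 C/mm


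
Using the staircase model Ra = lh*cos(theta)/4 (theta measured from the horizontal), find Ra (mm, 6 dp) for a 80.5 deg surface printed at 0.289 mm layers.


Ra = 0.289 * cos(80.5) / 4 = 0.011925 mm


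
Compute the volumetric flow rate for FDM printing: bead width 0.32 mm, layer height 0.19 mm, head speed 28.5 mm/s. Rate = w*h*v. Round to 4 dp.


Rate = 0.32 * 0.19 * 28.5 = 1.7328 mm^3/s


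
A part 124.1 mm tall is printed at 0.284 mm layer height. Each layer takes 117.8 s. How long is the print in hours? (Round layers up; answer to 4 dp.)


Layers = ceil(124.1/0.284) = 437
t = 437 * 117.8 / 3600 = 14.2996 hrs


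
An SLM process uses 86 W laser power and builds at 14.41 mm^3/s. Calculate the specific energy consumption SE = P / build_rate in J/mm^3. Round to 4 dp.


SE = 86 / 14.41 = 5.9681 J/mm^3


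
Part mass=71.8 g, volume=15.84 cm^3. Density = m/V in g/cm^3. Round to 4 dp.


rho = 71.8 / 15.84 = 4.5328 g/cm^3


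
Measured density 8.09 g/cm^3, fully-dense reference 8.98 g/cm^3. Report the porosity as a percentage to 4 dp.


Porosity = (1-8.09/8.98)*100 = 9.9109 %


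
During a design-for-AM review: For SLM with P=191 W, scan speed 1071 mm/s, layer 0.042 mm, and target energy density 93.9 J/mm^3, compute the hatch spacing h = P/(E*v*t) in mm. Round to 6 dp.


h = 191 / (93.9*1071*0.042) = 0.04522 mm


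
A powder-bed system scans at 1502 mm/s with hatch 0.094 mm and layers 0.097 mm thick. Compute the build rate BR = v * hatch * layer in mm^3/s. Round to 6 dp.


Rate = 1502 * 0.094 * 0.097 = 13.695236 mm^3/s


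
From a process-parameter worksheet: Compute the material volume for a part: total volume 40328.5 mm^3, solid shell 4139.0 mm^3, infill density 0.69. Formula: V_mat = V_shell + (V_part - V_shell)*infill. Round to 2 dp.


V_infill = (40328.5 - 4139.0) * 0.69 = 24970.76
V_total = 4139.0 + 24970.76 = 29109.76 mm^3


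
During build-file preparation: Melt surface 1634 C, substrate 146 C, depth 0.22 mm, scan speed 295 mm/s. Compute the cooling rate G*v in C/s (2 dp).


G = (1634-146)/0.22 = 6763.63636364 C/mm
CR = 6763.63636364 * 295 = 1995272.73 C/s


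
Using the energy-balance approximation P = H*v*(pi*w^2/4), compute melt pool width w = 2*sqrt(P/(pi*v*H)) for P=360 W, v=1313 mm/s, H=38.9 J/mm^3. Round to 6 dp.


w = 2*sqrt(360/(pi*1313*38.9)) = 0.094733 mm


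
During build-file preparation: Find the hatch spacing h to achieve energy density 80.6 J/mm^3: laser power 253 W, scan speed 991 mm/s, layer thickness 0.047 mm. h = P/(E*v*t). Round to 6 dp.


h = 253 / (80.6*991*0.047) = 0.067393 mm


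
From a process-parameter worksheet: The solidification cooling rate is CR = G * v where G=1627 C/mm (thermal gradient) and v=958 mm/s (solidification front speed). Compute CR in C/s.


CR = 1627 * 958 = 1558666 C/s


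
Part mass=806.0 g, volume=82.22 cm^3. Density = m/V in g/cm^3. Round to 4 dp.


rho = 806.0 / 82.22 = 9.803 g/cm^3


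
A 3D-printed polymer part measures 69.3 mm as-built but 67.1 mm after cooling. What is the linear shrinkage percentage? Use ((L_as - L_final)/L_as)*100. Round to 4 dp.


Shrinkage = ((69.3-67.1)/69.3)*100 = 3.1746 %


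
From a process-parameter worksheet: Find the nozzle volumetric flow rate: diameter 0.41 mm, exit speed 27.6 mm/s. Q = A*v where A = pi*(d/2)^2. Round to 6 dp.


A = pi*(0.41/2)^2 = 0.13202543 mm^2
Q = 0.13202543 * 27.6 = 3.643902 mm^3/s


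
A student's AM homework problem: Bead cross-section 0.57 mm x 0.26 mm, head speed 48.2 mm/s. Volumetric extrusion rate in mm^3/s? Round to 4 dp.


Rate = 0.57 * 0.26 * 48.2 = 7.1432 mm^3/s


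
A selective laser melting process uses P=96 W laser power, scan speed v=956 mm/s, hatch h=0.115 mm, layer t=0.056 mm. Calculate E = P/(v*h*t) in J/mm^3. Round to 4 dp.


E = 96 / (956*0.115*0.056) = 15.5929 J/mm^3


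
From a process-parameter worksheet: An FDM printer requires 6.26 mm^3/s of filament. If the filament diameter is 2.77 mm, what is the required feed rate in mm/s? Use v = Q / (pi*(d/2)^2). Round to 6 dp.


A = pi*(2.77/2)^2 = 6.026282
v = 6.26 / 6.026282 = 1.038783 mm/s


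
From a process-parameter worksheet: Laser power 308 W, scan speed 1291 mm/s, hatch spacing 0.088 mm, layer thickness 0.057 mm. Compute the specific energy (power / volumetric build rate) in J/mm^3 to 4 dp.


Build rate = 1291 * 0.088 * 0.057 = 6.475656 mm^3/s
SE = 308 / 6.475656 = 47.5627 J/mm^3


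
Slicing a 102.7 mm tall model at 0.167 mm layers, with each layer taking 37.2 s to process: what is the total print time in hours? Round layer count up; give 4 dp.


Layers = ceil(102.7/0.167) = 615
t = 615 * 37.2 / 3600 = 6.355 hrs


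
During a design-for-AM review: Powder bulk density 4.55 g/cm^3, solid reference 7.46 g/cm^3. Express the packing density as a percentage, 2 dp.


Packing = (4.55/7.46)*100 = 60.99 %


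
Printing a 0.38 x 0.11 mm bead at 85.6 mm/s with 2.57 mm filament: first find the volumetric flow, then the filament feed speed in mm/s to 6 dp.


Q = 0.38 * 0.11 * 85.6 = 3.57808 mm^3/s
A_fil = pi*(2.57/2)^2 = 5.18747633 mm^2
v_feed = 3.57808 / 5.18747633 = 0.689754 mm/s


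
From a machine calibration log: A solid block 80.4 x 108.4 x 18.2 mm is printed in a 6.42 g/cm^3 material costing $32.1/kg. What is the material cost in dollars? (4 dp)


V = 80.4 * 108.4 * 18.2 = 158619.552 mm^3 = 158.619552 cm^3
Mass = 158.619552 * 6.42 / 1000 = 1.01833752 kg
Cost = 1.01833752 * 32.1 = 32.6886 $


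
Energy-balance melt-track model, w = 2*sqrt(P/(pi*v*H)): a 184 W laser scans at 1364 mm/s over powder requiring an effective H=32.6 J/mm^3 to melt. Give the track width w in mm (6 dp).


w = 2*sqrt(184/(pi*1364*32.6)) = 0.072585 mm


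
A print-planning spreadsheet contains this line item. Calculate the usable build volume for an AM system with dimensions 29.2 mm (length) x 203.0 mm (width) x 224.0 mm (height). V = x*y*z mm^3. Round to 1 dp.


V = 29.2 * 203.0 * 224.0 = 1327782.4 mm^3


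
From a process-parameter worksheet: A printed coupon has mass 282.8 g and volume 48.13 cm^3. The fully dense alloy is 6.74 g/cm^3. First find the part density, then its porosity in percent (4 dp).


rho_part = 282.8 / 48.13 = 5.87575317 g/cm^3
Porosity = (1 - 5.87575317/6.74)*100 = 12.8227 %


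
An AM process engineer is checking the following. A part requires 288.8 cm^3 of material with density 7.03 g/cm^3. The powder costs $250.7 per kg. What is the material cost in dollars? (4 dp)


Mass = 288.8*7.03/1000 = 2.030264 kg
Cost = 2.030264 * 250.7 = 508.9872 $


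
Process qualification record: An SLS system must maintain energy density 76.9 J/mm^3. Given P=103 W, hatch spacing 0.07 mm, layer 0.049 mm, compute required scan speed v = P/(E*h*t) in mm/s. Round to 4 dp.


v = 103 / (76.9*0.07*0.049) = 390.4962 mm/s


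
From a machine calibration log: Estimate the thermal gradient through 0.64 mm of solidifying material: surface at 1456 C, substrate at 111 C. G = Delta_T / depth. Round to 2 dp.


G = (1456-111)/0.64 = 2101.56 C/mm


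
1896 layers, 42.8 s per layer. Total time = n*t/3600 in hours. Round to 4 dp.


t = 1896 * 42.8 / 3600 = 22.5413 hrs


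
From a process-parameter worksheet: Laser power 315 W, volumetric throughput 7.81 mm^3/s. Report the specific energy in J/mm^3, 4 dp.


SE = 315 / 7.81 = 40.3329 J/mm^3


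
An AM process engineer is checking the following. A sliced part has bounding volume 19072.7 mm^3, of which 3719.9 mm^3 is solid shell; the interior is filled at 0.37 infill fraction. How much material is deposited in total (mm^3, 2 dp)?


V_infill = (19072.7 - 3719.9) * 0.37 = 5680.54
V_total = 3719.9 + 5680.54 = 9400.44 mm^3


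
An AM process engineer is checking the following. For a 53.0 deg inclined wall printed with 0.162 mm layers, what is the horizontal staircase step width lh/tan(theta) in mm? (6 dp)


step = 0.162 / tan(53.0) = 0.122076 mm


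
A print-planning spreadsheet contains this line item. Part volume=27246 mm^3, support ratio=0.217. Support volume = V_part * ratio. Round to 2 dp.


V_support = 27246 * 0.217 = 5912.38 mm^3


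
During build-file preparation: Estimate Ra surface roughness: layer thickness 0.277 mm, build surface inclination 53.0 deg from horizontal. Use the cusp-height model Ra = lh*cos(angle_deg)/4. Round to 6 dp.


Ra = 0.277 * cos(53.0) / 4 = 0.041676 mm


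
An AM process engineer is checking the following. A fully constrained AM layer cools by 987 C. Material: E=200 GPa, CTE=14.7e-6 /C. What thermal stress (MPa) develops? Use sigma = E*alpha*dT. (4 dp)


sigma = 200*1000 * 14.7e-6 * 987 = 2901.78 MPa


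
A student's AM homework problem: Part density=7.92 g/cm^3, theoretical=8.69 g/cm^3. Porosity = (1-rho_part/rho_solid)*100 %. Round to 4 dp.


Porosity = (1-7.92/8.69)*100 = 8.8608 %


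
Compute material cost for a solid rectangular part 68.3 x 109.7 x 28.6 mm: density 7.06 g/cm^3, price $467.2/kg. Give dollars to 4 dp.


V = 68.3 * 109.7 * 28.6 = 214285.786 mm^3 = 214.285786 cm^3
Mass = 214.285786 * 7.06 / 1000 = 1.51285765 kg
Cost = 1.51285765 * 467.2 = 706.8071 $


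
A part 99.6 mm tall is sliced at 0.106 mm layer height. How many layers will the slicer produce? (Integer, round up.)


Layers = ceil(99.6/0.106) = 940


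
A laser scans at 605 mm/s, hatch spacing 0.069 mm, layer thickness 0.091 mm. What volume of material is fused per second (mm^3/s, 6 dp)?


Rate = 605 * 0.069 * 0.091 = 3.798795 mm^3/s


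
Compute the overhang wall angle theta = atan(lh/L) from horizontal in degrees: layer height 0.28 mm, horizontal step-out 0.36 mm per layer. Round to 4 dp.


angle = atan(0.28/0.36) = 37.875 degrees


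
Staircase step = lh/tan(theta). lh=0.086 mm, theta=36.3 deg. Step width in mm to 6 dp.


step = 0.086 / tan(36.3) = 0.117075 mm


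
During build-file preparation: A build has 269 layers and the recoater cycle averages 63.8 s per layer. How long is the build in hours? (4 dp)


t = 269 * 63.8 / 3600 = 4.7673 hrs


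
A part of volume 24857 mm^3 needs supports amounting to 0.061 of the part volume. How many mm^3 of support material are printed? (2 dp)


V_support = 24857 * 0.061 = 1516.28 mm^3


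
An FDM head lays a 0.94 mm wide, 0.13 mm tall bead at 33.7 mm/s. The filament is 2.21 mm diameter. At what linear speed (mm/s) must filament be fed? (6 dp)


Q = 0.94 * 0.13 * 33.7 = 4.11814 mm^3/s
A_fil = pi*(2.21/2)^2 = 3.83596317 mm^2
v_feed = 4.11814 / 3.83596317 = 1.073561 mm/s


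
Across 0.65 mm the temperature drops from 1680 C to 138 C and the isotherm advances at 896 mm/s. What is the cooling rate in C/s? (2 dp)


G = (1680-138)/0.65 = 2372.30769231 C/mm
CR = 2372.30769231 * 896 = 2125587.69 C/s


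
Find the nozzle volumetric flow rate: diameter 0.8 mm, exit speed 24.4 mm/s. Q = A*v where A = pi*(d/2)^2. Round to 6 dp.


A = pi*(0.8/2)^2 = 0.50265482 mm^2
Q = 0.50265482 * 24.4 = 12.264778 mm^3/s


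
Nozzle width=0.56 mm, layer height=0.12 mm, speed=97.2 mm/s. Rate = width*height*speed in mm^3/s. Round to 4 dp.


Rate = 0.56 * 0.12 * 97.2 = 6.5318 mm^3/s


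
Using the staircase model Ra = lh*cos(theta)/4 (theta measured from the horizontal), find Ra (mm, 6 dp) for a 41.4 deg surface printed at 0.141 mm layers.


Ra = 0.141 * cos(41.4) / 4 = 0.026441 mm


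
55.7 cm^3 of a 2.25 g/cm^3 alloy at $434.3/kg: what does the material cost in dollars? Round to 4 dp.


Mass = 55.7*2.25/1000 = 0.125325 kg
Cost = 0.125325 * 434.3 = 54.4286 $


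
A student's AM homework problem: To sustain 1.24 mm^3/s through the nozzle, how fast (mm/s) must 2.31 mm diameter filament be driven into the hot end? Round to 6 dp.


A = pi*(2.31/2)^2 = 4.190963
v = 1.24 / 4.190963 = 0.295875 mm/s


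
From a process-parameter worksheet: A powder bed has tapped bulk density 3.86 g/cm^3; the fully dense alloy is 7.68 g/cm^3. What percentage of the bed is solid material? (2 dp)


Packing = (3.86/7.68)*100 = 50.26 %


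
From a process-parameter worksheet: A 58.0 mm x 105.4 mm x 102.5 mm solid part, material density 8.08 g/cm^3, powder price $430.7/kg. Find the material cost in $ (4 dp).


V = 58.0 * 105.4 * 102.5 = 626603.0 mm^3 = 626.603 cm^3
Mass = 626.603 * 8.08 / 1000 = 5.06295224 kg
Cost = 5.06295224 * 430.7 = 2180.6135 $


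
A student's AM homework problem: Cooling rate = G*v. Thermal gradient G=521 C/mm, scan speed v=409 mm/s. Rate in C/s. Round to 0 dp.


CR = 521 * 409 = 213089 C/s


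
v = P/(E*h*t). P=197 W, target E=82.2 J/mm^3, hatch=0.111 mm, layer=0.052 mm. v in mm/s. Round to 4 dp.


v = 197 / (82.2*0.111*0.052) = 415.2103 mm/s


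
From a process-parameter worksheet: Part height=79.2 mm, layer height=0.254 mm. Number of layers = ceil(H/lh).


Layers = ceil(79.2/0.254) = 312


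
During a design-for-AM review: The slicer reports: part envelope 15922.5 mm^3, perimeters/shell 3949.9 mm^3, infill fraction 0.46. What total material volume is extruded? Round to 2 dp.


V_infill = (15922.5 - 3949.9) * 0.46 = 5507.4
V_total = 3949.9 + 5507.4 = 9457.3 mm^3


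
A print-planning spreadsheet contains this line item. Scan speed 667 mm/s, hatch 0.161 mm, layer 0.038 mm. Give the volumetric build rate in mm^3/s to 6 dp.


Rate = 667 * 0.161 * 0.038 = 4.080706 mm^3/s


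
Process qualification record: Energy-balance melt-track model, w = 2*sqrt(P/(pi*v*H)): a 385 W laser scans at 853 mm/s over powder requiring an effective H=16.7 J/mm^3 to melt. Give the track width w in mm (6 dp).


w = 2*sqrt(385/(pi*853*16.7)) = 0.185504 mm


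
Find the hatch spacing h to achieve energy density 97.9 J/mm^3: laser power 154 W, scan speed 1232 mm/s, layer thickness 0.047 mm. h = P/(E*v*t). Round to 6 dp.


h = 154 / (97.9*1232*0.047) = 0.027166 mm


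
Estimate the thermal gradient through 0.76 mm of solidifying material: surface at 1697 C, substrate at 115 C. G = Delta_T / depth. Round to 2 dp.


G = (1697-115)/0.76 = 2081.58 C/mm


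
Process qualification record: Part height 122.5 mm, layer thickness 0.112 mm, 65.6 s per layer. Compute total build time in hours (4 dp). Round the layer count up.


Layers = ceil(122.5/0.112) = 1094
t = 1094 * 65.6 / 3600 = 19.9351 hrs


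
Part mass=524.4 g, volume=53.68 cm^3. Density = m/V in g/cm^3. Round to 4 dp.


rho = 524.4 / 53.68 = 9.769 g/cm^3


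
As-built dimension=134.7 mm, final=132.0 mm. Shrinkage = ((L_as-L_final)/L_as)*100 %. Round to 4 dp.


Shrinkage = ((134.7-132.0)/134.7)*100 = 2.0045 %


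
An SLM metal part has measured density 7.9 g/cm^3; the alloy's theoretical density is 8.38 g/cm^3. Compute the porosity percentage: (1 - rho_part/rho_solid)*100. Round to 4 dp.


Porosity = (1-7.9/8.38)*100 = 5.7279 %


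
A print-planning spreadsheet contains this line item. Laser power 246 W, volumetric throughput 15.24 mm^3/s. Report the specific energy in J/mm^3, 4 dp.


SE = 246 / 15.24 = 16.1417 J/mm^3


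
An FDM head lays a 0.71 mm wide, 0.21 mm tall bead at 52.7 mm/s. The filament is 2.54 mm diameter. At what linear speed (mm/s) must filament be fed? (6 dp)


Q = 0.71 * 0.21 * 52.7 = 7.85757 mm^3/s
A_fil = pi*(2.54/2)^2 = 5.06707479 mm^2
v_feed = 7.85757 / 5.06707479 = 1.550711 mm/s


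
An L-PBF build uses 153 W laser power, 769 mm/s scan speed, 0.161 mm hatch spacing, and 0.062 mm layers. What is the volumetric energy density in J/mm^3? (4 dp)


E = 153 / (769*0.161*0.062) = 19.9318 J/mm^3


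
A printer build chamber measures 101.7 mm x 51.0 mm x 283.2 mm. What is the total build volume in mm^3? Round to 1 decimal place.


V = 101.7 * 51.0 * 283.2 = 1468873.4 mm^3


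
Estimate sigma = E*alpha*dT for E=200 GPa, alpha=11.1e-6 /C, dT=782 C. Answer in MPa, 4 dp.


sigma = 200*1000 * 11.1e-6 * 782 = 1736.04 MPa


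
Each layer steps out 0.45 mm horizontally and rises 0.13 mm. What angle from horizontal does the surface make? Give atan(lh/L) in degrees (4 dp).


angle = atan(0.13/0.45) = 16.1134 degrees


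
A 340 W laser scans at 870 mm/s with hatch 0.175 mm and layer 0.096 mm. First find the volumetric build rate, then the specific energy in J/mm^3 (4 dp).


Build rate = 870 * 0.175 * 0.096 = 14.616 mm^3/s
SE = 340 / 14.616 = 23.2622 J/mm^3


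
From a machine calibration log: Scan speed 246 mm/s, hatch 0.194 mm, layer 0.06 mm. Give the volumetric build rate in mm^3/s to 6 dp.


Rate = 246 * 0.194 * 0.06 = 2.86344 mm^3/s


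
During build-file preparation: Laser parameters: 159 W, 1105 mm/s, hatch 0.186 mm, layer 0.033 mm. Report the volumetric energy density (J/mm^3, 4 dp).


E = 159 / (1105*0.186*0.033) = 23.4427 J/mm^3


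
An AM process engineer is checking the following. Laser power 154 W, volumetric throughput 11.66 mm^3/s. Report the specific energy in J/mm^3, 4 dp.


SE = 154 / 11.66 = 13.2075 J/mm^3


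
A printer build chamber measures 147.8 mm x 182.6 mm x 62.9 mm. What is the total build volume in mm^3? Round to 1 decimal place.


V = 147.8 * 182.6 * 62.9 = 1697562.8 mm^3


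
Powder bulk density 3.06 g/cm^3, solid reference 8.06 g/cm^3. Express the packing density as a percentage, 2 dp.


Packing = (3.06/8.06)*100 = 37.97 %


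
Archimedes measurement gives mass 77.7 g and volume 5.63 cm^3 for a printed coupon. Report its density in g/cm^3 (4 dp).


rho = 77.7 / 5.63 = 13.8011 g/cm^3


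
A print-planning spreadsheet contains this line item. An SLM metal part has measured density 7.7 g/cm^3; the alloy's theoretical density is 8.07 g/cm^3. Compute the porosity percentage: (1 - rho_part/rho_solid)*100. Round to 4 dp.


Porosity = (1-7.7/8.07)*100 = 4.5849 %


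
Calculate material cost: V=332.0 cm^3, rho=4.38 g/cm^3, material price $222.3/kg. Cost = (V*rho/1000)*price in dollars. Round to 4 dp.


Mass = 332.0*4.38/1000 = 1.45416 kg
Cost = 1.45416 * 222.3 = 323.2598 $


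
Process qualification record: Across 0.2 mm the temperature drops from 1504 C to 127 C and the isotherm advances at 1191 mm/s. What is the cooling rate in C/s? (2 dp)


G = (1504-127)/0.2 = 6885.0 C/mm
CR = 6885.0 * 1191 = 8200035.0 C/s


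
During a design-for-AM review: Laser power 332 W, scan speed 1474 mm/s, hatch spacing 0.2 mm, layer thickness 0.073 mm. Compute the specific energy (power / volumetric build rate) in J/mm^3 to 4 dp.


Build rate = 1474 * 0.2 * 0.073 = 21.5204 mm^3/s
SE = 332 / 21.5204 = 15.4272 J/mm^3


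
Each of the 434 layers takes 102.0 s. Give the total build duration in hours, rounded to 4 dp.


t = 434 * 102.0 / 3600 = 12.2967 hrs


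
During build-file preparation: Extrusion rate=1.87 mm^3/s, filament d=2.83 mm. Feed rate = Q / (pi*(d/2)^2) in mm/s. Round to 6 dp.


A = pi*(2.83/2)^2 = 6.290175
v = 1.87 / 6.290175 = 0.297289 mm/s


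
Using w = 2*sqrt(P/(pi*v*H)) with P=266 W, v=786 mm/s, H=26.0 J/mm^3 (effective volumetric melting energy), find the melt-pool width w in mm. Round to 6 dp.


w = 2*sqrt(266/(pi*786*26.0)) = 0.128735 mm


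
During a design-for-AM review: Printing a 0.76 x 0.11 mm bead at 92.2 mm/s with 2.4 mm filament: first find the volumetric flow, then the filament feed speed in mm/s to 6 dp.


Q = 0.76 * 0.11 * 92.2 = 7.70792 mm^3/s
A_fil = pi*(2.4/2)^2 = 4.52389342 mm^2
v_feed = 7.70792 / 4.52389342 = 1.703824 mm/s


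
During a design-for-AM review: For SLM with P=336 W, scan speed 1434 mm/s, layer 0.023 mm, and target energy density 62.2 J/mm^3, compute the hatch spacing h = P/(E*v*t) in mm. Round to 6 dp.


h = 336 / (62.2*1434*0.023) = 0.163784 mm


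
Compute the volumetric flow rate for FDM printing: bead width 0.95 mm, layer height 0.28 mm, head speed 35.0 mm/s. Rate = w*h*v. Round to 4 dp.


Rate = 0.95 * 0.28 * 35.0 = 9.31 mm^3/s


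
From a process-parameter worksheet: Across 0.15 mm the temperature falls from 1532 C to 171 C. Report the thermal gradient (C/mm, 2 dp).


G = (1532-171)/0.15 = 9073.33 C/mm


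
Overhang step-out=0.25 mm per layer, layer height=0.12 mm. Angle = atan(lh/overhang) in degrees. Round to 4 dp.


angle = atan(0.12/0.25) = 25.641 degrees


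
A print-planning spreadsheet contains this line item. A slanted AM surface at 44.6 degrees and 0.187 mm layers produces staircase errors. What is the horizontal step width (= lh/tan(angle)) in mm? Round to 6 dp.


step = 0.187 / tan(44.6) = 0.189629 mm


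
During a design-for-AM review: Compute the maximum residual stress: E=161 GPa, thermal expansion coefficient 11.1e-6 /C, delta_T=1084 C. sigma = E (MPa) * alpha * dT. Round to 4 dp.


sigma = 161*1000 * 11.1e-6 * 1084 = 1937.2164 MPa


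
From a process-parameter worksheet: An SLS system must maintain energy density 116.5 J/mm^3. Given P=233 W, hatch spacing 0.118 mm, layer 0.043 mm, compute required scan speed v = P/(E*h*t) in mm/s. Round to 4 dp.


v = 233 / (116.5*0.118*0.043) = 394.1663 mm/s


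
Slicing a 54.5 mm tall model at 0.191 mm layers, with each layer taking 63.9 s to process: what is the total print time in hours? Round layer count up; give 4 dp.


Layers = ceil(54.5/0.191) = 286
t = 286 * 63.9 / 3600 = 5.0765 hrs


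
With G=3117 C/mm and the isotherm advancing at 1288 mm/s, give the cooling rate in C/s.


CR = 3117 * 1288 = 4014696 C/s


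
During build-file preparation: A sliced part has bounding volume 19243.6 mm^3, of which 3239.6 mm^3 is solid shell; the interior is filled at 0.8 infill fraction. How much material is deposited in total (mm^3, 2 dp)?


V_infill = (19243.6 - 3239.6) * 0.8 = 12803.2
V_total = 3239.6 + 12803.2 = 16042.8 mm^3


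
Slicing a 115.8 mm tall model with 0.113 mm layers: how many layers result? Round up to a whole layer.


Layers = ceil(115.8/0.113) = 1025


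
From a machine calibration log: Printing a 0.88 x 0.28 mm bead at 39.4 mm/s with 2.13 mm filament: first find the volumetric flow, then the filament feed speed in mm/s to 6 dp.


Q = 0.88 * 0.28 * 39.4 = 9.70816 mm^3/s
A_fil = pi*(2.13/2)^2 = 3.56327293 mm^2
v_feed = 9.70816 / 3.56327293 = 2.724506 mm/s


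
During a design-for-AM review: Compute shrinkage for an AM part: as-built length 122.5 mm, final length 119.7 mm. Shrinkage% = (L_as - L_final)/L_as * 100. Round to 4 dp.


Shrinkage = ((122.5-119.7)/122.5)*100 = 2.2857 %


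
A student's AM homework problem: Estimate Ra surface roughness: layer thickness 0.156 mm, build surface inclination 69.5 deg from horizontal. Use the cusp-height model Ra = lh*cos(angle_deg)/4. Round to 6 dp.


Ra = 0.156 * cos(69.5) / 4 = 0.013658 mm


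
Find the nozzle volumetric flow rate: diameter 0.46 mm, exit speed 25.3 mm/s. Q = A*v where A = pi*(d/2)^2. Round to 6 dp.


A = pi*(0.46/2)^2 = 0.16619025 mm^2
Q = 0.16619025 * 25.3 = 4.204613 mm^3/s


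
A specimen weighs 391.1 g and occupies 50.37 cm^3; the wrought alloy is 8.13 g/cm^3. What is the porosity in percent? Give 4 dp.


rho_part = 391.1 / 50.37 = 7.76454239 g/cm^3
Porosity = (1 - 7.76454239/8.13)*100 = 4.4952 %


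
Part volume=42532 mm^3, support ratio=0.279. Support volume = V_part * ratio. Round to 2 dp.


V_support = 42532 * 0.279 = 11866.43 mm^3


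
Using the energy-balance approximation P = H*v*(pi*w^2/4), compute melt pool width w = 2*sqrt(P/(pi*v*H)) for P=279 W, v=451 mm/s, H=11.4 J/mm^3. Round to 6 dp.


w = 2*sqrt(279/(pi*451*11.4)) = 0.262855 mm


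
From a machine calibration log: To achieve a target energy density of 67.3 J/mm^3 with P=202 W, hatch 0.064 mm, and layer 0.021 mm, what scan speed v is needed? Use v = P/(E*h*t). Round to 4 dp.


v = 202 / (67.3*0.064*0.021) = 2233.2484 mm/s


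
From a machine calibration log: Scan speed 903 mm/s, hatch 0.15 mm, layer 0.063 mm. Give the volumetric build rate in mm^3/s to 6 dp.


Rate = 903 * 0.15 * 0.063 = 8.53335 mm^3/s


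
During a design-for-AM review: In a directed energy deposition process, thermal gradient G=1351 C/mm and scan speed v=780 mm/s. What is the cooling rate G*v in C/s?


CR = 1351 * 780 = 1053780 C/s


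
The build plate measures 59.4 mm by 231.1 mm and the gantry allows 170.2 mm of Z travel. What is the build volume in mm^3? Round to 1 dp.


V = 59.4 * 231.1 * 170.2 = 2336393.3 mm^3


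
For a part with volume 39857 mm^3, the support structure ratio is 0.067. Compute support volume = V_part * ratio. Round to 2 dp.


V_support = 39857 * 0.067 = 2670.42 mm^3


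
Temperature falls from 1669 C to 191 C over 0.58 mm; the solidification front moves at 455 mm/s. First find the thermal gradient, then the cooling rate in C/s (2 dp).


G = (1669-191)/0.58 = 2548.27586207 C/mm
CR = 2548.27586207 * 455 = 1159465.52 C/s


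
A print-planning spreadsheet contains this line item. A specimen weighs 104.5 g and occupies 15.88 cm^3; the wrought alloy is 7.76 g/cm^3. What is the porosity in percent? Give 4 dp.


rho_part = 104.5 / 15.88 = 6.58060453 g/cm^3
Porosity = (1 - 6.58060453/7.76)*100 = 15.1984 %


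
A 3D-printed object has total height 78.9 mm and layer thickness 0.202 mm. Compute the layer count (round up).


Layers = ceil(78.9/0.202) = 391


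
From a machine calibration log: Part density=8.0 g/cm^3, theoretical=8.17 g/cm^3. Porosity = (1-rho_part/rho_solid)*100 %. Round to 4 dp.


Porosity = (1-8.0/8.17)*100 = 2.0808 %


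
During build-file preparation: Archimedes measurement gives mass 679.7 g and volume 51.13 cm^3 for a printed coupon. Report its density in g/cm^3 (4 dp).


rho = 679.7 / 51.13 = 13.2936 g/cm^3


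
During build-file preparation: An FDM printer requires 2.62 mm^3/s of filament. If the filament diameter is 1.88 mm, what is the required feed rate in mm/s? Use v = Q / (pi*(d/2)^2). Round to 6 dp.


A = pi*(1.88/2)^2 = 2.775911
v = 2.62 / 2.775911 = 0.943834 mm/s


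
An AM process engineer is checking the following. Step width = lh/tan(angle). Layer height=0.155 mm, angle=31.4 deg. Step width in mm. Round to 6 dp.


step = 0.155 / tan(31.4) = 0.253931 mm


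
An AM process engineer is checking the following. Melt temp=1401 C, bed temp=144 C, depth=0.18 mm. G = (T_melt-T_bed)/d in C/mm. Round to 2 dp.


G = (1401-144)/0.18 = 6983.33 C/mm


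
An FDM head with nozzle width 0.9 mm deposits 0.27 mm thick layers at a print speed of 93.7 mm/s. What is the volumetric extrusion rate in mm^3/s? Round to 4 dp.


Rate = 0.9 * 0.27 * 93.7 = 22.7691 mm^3/s


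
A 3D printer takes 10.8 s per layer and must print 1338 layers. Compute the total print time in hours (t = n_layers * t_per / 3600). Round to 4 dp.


t = 1338 * 10.8 / 3600 = 4.014 hrs


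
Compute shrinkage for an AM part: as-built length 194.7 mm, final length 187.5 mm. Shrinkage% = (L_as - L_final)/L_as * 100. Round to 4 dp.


Shrinkage = ((194.7-187.5)/194.7)*100 = 3.698 %


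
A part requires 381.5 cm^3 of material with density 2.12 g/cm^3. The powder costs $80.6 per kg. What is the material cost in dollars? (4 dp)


Mass = 381.5*2.12/1000 = 0.80878 kg
Cost = 0.80878 * 80.6 = 65.1877 $


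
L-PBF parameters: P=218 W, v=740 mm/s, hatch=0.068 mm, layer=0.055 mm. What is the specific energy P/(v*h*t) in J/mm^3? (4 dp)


Build rate = 740 * 0.068 * 0.055 = 2.7676 mm^3/s
SE = 218 / 2.7676 = 78.7686 J/mm^3


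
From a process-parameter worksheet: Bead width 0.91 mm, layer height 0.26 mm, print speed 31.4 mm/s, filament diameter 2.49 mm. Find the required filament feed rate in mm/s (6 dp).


Q = 0.91 * 0.26 * 31.4 = 7.42924 mm^3/s
A_fil = pi*(2.49/2)^2 = 4.86954715 mm^2
v_feed = 7.42924 / 4.86954715 = 1.525653 mm/s


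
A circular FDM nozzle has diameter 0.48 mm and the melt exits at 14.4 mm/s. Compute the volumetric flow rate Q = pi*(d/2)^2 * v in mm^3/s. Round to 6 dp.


A = pi*(0.48/2)^2 = 0.18095574 mm^2
Q = 0.18095574 * 14.4 = 2.605763 mm^3/s


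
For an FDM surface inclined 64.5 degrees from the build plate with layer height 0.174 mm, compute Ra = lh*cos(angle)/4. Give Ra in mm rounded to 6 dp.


Ra = 0.174 * cos(64.5) / 4 = 0.018727 mm


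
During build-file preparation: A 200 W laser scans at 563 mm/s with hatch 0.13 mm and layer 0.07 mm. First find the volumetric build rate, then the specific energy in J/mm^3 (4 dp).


Build rate = 563 * 0.13 * 0.07 = 5.1233 mm^3/s
SE = 200 / 5.1233 = 39.0373 J/mm^3


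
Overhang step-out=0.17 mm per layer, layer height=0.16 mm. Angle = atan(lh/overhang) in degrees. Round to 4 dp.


angle = atan(0.16/0.17) = 43.2643 degrees


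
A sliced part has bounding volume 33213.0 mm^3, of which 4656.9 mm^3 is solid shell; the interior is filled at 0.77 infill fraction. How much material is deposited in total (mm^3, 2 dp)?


V_infill = (33213.0 - 4656.9) * 0.77 = 21988.2
V_total = 4656.9 + 21988.2 = 26645.1 mm^3


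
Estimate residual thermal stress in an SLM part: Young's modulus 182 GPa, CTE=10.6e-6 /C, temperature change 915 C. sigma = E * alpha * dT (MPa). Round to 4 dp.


sigma = 182*1000 * 10.6e-6 * 915 = 1765.218 MPa


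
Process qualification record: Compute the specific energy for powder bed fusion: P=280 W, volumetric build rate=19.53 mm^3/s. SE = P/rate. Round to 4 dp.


SE = 280 / 19.53 = 14.3369 J/mm^3


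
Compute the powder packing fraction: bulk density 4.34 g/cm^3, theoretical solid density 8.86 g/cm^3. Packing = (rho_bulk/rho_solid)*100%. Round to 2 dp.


Packing = (4.34/8.86)*100 = 48.98 %


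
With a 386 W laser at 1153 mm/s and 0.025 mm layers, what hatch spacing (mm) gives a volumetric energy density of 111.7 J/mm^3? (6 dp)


h = 386 / (111.7*1153*0.025) = 0.119885 mm


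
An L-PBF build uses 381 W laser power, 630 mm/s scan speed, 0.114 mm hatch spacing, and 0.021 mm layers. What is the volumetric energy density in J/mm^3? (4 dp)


E = 381 / (630*0.114*0.021) = 252.6157 J/mm^3


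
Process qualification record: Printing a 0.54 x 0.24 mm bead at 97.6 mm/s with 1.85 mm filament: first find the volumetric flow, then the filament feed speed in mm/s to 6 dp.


Q = 0.54 * 0.24 * 97.6 = 12.64896 mm^3/s
A_fil = pi*(1.85/2)^2 = 2.68802521 mm^2
v_feed = 12.64896 / 2.68802521 = 4.70567 mm/s


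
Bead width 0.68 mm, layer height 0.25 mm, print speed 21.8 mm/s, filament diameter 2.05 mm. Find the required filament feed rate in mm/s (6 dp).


Q = 0.68 * 0.25 * 21.8 = 3.706 mm^3/s
A_fil = pi*(2.05/2)^2 = 3.30063578 mm^2
v_feed = 3.706 / 3.30063578 = 1.122814 mm/s


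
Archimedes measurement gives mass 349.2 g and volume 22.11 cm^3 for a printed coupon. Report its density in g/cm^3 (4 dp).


rho = 349.2 / 22.11 = 15.7938 g/cm^3


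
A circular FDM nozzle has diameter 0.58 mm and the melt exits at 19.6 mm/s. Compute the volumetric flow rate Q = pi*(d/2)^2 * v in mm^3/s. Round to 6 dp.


A = pi*(0.58/2)^2 = 0.26420794 mm^2
Q = 0.26420794 * 19.6 = 5.178476 mm^3/s


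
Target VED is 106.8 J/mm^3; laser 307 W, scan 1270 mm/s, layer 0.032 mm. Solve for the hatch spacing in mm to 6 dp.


h = 307 / (106.8*1270*0.032) = 0.070732 mm


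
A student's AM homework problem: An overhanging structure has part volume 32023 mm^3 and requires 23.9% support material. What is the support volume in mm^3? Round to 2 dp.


V_support = 32023 * 0.239 = 7653.5 mm^3


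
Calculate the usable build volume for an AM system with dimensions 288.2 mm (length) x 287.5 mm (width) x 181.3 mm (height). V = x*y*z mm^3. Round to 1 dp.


V = 288.2 * 287.5 * 181.3 = 15022064.8 mm^3


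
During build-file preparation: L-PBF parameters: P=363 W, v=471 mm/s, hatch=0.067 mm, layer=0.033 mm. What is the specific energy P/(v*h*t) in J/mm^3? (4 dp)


Build rate = 471 * 0.067 * 0.033 = 1.041381 mm^3/s
SE = 363 / 1.041381 = 348.5756 J/mm^3


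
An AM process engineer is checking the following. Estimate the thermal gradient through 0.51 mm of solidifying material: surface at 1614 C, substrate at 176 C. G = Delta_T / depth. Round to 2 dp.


G = (1614-176)/0.51 = 2819.61 C/mm


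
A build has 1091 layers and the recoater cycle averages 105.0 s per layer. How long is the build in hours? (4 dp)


t = 1091 * 105.0 / 3600 = 31.8208 hrs


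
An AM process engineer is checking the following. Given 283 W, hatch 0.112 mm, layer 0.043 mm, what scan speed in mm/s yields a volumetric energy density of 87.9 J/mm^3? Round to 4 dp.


v = 283 / (87.9*0.112*0.043) = 668.5149 mm/s


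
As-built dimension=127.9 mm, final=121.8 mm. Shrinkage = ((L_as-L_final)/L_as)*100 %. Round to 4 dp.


Shrinkage = ((127.9-121.8)/127.9)*100 = 4.7694 %


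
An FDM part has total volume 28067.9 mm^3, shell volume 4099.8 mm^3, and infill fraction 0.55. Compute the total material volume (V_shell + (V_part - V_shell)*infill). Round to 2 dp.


V_infill = (28067.9 - 4099.8) * 0.55 = 13182.46
V_total = 4099.8 + 13182.46 = 17282.26 mm^3


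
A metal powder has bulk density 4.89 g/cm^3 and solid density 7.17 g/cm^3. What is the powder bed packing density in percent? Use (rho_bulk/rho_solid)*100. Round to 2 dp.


Packing = (4.89/7.17)*100 = 68.2 %


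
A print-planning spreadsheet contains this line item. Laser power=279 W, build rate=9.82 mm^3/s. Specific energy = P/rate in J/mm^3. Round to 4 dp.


SE = 279 / 9.82 = 28.4114 J/mm^3


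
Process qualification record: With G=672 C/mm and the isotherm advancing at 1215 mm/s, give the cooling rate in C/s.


CR = 672 * 1215 = 816480 C/s


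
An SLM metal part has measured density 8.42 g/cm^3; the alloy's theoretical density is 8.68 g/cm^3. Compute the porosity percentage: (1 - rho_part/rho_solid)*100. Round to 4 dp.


Porosity = (1-8.42/8.68)*100 = 2.9954 %


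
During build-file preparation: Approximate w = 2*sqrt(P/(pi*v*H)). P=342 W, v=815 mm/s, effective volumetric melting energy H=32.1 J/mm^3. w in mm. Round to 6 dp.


w = 2*sqrt(342/(pi*815*32.1)) = 0.129014 mm
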